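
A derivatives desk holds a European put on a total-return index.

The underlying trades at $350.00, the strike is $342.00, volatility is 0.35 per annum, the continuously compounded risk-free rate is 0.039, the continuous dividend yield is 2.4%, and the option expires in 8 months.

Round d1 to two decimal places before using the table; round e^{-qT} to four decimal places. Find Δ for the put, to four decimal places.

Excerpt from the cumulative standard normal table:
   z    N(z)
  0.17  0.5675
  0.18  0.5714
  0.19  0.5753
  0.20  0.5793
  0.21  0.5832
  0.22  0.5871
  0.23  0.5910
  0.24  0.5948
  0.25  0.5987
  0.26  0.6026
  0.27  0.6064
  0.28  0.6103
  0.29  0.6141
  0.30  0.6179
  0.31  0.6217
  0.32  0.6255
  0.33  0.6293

T = 0.6667;  σ√T = 0.2858
ln(S/K) + (r − q + σ²/2)T = ln(350/342) + (0.039 − 0.024 + 0.35²/2)·0.6667 = 0.0231 + 0.0508 = 0.0740
d₁ = 0.0740 / 0.2858 = 0.2588 → 0.26
N(d₁) = N(0.26) = 0.6026
Δ_put = exp(−qT)·(N(d₁) − 1) = 0.9841·(0.6026 − 1) = -0.3911

-0.3911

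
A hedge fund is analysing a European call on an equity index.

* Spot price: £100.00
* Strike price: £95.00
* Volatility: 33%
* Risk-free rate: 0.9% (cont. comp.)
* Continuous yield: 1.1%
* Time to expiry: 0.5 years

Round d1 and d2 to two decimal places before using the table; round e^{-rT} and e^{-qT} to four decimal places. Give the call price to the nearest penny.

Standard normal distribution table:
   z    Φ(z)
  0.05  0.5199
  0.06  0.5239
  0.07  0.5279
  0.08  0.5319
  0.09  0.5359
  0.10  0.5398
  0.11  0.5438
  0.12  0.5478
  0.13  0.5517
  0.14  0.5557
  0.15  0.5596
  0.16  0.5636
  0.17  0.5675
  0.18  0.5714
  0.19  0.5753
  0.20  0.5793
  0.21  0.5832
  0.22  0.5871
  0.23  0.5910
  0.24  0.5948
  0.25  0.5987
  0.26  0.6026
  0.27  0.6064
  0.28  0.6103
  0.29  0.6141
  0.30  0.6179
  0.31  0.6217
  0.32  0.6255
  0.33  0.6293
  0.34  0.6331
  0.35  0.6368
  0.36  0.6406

£11.53

σ√T = 0.33·√0.5 = 0.2333
d₁ = [ln(100/95) + (0.009 − 0.011 + ½·0.33²)·0.5] / (σ√T) = (0.0513 + 0.0262) / 0.2333 = 0.3322 which rounds to 0.33
d₂ = 0.3322 − 0.2333 = 0.0989 which rounds to 0.10
exp(−qT) = exp(−0.011·0.5) = 0.9945;  exp(−rT) = exp(−0.009·0.5) = 0.9955
C = 100·0.9945·N(0.33) − 95·0.9955·N(0.10) = 100·0.9945·0.6293 − 95·0.9955·0.5398 = 62.5839 − 51.0502 = 11.5336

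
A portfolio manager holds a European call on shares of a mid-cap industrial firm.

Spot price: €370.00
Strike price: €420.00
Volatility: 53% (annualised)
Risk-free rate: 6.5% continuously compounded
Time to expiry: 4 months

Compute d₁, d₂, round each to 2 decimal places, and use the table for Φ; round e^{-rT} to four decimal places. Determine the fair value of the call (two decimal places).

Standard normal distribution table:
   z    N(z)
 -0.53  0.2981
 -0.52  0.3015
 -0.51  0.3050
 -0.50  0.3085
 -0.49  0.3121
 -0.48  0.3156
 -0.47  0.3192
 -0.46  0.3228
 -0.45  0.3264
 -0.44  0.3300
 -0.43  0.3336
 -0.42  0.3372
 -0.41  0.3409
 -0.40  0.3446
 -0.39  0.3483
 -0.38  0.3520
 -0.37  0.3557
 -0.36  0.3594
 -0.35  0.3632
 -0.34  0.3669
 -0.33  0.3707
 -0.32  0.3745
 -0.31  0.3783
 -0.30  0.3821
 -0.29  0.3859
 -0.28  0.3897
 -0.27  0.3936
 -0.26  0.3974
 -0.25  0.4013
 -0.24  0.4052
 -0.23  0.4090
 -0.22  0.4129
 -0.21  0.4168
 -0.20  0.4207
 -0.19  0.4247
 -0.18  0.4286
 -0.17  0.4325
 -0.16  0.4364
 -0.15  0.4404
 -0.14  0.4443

€30.34

σ√T = 0.53·√0.3333 = 0.3060
ln(S/K) + (r + σ²/2)T = ln(370/420) + (0.065 + 0.53²/2)·0.3333 = -0.1268 + 0.0685 = -0.0583
d₁ = -0.0583 / 0.3060 = -0.1904 ≈ -0.19
d₂ = d₁ − σ√T = -0.1904 − 0.3060 = -0.4964 ≈ -0.50
e^(−rT) = e^(−0.065·0.3333) = 0.9786
N(d₁) = N(-0.19) = 0.4247;  N(d₂) = N(-0.50) = 0.3085
C = 370·0.4247 − 420·0.9786·0.3085 = 157.1390 − 126.7972 = 30.3418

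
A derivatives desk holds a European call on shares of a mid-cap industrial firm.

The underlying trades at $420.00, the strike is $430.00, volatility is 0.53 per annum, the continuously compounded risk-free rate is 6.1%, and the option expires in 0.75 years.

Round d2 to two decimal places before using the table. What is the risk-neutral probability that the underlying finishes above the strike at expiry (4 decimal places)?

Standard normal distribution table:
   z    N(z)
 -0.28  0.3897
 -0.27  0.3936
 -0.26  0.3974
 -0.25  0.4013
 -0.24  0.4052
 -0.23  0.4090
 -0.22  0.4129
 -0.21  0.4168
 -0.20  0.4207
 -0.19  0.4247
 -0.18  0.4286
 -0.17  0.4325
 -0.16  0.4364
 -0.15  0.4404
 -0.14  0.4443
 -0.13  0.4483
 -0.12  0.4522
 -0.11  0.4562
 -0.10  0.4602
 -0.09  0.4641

0.4286

σ√T = 0.53·√0.75 = 0.4590
d₁ = [ln(420/430) + (0.061 + ½·0.53²)·0.75] / (σ√T) = (-0.0235 + 0.1511) / 0.4590 = 0.2779 ≈ 0.28
d₂ = 0.2779 − 0.4590 = -0.1811 ≈ -0.18
Pr(exercise) under Q = N(d₂) = 0.4286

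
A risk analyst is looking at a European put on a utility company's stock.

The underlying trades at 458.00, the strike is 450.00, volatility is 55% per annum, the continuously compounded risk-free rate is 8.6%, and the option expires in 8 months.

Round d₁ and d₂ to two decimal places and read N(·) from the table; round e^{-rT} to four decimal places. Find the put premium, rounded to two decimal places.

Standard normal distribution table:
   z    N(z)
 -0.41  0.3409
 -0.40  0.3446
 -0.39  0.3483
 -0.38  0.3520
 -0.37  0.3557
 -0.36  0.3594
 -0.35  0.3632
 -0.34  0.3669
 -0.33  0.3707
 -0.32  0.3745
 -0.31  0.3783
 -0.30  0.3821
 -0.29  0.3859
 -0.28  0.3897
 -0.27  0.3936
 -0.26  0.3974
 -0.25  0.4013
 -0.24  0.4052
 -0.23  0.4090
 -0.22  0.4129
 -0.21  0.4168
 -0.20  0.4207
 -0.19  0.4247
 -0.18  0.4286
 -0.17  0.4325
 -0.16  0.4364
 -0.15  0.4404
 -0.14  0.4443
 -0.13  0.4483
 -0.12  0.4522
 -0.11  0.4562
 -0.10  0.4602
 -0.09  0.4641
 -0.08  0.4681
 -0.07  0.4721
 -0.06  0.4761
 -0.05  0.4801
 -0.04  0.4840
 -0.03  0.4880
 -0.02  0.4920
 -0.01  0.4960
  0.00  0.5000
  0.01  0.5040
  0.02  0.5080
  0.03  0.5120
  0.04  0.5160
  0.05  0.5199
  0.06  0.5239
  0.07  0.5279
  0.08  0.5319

σ√T = 0.55 × 0.8165 = 0.4491
d₁ = [ln(458/450) + (0.086 + ½·0.55²)·0.6667] / (σ√T) = (0.0176 + 0.1582) / 0.4491 = 0.3914 → 0.39
d₂ = 0.3914 − 0.4491 = -0.0576 → -0.06
e^(−rT) = e^(−0.086·0.6667) = 0.9443
N(−d₂) = N(0.06) = 0.5239;  N(−d₁) = N(-0.39) = 0.3483
P = 450·0.9443·0.5239 − 458·0.3483 = 222.6234 − 159.5214 = 63.1020

63.10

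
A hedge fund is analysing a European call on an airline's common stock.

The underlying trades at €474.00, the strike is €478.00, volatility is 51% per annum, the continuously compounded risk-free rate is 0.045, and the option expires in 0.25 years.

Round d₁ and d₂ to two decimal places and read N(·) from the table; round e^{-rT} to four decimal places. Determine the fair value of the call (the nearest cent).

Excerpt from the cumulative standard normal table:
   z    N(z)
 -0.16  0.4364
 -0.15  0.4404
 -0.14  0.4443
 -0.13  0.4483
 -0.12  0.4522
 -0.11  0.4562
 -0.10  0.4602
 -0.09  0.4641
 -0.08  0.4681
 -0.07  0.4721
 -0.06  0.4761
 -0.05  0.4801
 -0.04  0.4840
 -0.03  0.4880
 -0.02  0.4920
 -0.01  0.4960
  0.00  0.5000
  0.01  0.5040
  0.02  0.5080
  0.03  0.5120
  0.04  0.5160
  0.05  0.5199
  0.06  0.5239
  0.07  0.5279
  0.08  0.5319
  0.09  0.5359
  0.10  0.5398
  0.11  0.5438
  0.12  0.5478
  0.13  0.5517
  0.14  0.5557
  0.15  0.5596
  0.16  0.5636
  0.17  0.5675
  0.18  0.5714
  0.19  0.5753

€49.67

σ√T = 0.51 × 0.5000 = 0.2550
d₁ = [ln(474/478) + (0.045 + 0.51²/2)·0.25] / 0.2550 = [-0.0084 + 0.0438] / 0.2550 = 0.1387 ≈ 0.14
d₂ = d₁ − σ√T = 0.1387 − 0.2550 = -0.1163 ≈ -0.12
e^(−rT) = e^(−0.045·0.25) = 0.9888
C = 474·N(0.14) − 478·0.9888·N(-0.12) = 474·0.5557 − 478·0.9888·0.4522 = 263.4018 − 213.7307 = 49.6711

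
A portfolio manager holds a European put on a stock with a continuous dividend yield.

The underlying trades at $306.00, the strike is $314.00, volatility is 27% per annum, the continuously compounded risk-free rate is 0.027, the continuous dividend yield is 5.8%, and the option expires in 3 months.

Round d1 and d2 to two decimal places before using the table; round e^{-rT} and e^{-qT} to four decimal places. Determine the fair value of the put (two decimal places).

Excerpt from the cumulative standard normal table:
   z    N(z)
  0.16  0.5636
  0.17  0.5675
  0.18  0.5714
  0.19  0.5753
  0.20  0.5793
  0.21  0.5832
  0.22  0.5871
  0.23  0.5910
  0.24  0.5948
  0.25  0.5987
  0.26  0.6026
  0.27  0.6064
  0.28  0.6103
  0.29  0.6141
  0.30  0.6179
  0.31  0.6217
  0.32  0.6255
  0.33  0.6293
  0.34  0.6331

σ√T = 0.27·√0.25 = 0.1350
ln(S/K) + (r − q + σ²/2)T = ln(306/314) + (0.027 − 0.058 + 0.27²/2)·0.25 = -0.0258 + 0.0014 = -0.0244
d₁ = -0.0244 / 0.1350 = -0.1811 ≈ -0.18
d₂ = d₁ − σ√T = -0.1811 − 0.1350 = -0.3161 ≈ -0.32
e^(−qT) = e^(−0.058·0.25) = 0.9856;  e^(−rT) = e^(−0.027·0.25) = 0.9933
P = 314·0.9933·N(0.32) − 306·0.9856·N(0.18) = 314·0.9933·0.6255 − 306·0.9856·0.5714 = 195.0911 − 172.3306 = 22.7605

$22.76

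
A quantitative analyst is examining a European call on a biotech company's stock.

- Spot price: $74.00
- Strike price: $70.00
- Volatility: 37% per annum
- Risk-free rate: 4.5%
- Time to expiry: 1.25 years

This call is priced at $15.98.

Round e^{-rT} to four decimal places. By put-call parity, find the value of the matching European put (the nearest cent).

$8.15

e^(−rT) = e^(−0.045·1.25) = 0.9453
Put-call parity: C − P = S − K·e^(−rT) = 74 − 70·0.9453 = 74 − 66.1710 = 7.8290
P = C − (C − P) = 15.98 − (7.8290) = 8.1510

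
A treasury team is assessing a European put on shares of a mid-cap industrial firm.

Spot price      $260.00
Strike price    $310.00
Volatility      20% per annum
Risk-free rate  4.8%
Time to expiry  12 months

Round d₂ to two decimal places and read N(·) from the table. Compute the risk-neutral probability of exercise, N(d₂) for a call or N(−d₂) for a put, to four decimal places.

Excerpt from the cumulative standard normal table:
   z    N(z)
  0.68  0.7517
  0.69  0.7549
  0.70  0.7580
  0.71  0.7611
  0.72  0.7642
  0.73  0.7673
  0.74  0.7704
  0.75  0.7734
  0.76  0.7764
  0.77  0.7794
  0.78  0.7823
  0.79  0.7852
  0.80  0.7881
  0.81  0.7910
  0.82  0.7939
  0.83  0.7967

σ√T = 0.2 × 1.0000 = 0.2000
ln(S/K) + (r + σ²/2)T = ln(260/310) + (0.048 + 0.2²/2)·1 = -0.1759 + 0.0680 = -0.1079
d₁ = -0.1079 / 0.2000 = -0.5395 ≈ -0.54
d₂ = d₁ − σ√T = -0.5395 − 0.2000 = -0.7395 ≈ -0.74
Risk-neutral Pr[S_T < K] = N(−d₂) = N(0.74) = 0.7704

0.7704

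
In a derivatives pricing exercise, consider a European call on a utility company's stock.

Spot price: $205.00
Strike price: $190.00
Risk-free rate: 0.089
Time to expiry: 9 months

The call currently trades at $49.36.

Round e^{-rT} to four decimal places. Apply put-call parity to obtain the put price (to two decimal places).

exp(−rT) = exp(−0.089·0.75) = 0.9354
Put-call parity: C − P = S − K·e^(−rT) = 205 − 190·0.9354 = 205 − 177.7260 = 27.2740
P = C − (C − P) = 49.36 − (27.2740) = 22.0860

$22.09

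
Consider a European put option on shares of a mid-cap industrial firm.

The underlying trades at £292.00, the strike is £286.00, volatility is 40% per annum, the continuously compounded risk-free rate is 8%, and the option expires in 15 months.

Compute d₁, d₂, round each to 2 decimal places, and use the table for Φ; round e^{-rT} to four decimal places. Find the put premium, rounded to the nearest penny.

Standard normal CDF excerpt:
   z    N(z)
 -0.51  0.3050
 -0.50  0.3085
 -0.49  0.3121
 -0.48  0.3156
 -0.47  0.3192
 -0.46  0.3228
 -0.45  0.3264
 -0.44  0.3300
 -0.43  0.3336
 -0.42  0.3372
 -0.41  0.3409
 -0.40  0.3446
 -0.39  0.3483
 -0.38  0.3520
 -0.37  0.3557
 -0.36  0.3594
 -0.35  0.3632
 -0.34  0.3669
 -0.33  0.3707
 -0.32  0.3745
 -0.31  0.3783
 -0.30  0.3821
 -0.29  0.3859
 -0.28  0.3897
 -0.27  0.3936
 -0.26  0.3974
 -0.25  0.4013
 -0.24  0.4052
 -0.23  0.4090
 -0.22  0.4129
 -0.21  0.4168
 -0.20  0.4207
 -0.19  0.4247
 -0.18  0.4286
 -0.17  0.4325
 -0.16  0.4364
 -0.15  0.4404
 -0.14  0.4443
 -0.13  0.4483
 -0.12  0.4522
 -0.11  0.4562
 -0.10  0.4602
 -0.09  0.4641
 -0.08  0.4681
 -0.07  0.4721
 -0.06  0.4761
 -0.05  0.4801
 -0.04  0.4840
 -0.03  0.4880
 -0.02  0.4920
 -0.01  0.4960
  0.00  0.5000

σ√T = 0.4·√1.25 = 0.4472
d₁ = [ln(292/286) + (0.08 + 0.4²/2)·1.25] / 0.4472 = [0.0208 + 0.2000] / 0.4472 = 0.4936 ⇒ 0.49
d₂ = d₁ − σ√T = 0.4936 − 0.4472 = 0.0464 ⇒ 0.05
exp(−rT) = exp(−0.08·1.25) = 0.9048
P = 286·0.9048·N(-0.05) − 292·N(-0.49) = 286·0.9048·0.4801 − 292·0.3121 = 124.2368 − 91.1332 = 33.1036

£33.10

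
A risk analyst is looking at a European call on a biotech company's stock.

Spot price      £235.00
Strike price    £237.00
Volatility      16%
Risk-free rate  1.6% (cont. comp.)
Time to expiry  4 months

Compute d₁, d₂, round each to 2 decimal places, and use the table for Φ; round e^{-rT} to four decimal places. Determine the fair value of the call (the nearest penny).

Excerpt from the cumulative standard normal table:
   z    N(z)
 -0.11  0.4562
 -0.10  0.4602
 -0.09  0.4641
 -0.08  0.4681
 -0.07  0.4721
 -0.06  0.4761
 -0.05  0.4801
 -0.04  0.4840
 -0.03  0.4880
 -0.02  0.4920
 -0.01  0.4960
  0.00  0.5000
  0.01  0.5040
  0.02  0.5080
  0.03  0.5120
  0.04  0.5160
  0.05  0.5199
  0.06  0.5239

σ√T = 0.16·√0.3333 = 0.0924
d₁ = [ln(235/237) + (0.016 + ½·0.16²)·0.3333] / (σ√T) = (-0.0085 + 0.0096) / 0.0924 = 0.0122 ⇒ 0.01
d₂ = 0.0122 − 0.0924 = -0.0802 ⇒ -0.08
exp(−rT) = exp(−0.016·0.3333) = 0.9947
N(d₁) = N(0.01) = 0.5040;  N(d₂) = N(-0.08) = 0.4681
C = 235·0.5040 − 237·0.9947·0.4681 = 118.4400 − 110.3517 = 8.0883

£8.09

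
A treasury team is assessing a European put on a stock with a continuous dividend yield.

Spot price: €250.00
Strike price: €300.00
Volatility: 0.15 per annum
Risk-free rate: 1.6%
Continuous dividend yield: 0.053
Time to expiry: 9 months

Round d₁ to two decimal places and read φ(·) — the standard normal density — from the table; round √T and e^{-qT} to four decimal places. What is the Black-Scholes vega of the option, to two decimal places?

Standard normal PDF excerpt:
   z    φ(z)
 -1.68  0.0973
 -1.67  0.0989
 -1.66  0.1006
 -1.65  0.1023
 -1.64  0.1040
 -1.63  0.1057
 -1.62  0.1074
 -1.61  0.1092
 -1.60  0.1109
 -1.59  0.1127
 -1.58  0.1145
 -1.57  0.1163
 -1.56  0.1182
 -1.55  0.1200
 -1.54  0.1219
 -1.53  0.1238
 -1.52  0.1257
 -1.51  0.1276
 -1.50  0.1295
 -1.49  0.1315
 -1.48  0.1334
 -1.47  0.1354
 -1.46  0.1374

24.97

σ√T = 0.15·√0.75 = 0.1299
d₁ = [ln(250/300) + (0.016 − 0.053 + 0.15²/2)·0.75] / 0.1299 = [-0.1823 − 0.0193] / 0.1299 = -1.5522 which rounds to -1.55
√T = √0.75 = 0.8660
φ(d₁) = φ(-1.55) = 0.1200
e^(−qT) = e^(−0.053·0.75) = 0.9610
vega = S·e^(−qT)·φ(d₁)·√T = 250·0.9610·0.1200·0.8660 = 24.9668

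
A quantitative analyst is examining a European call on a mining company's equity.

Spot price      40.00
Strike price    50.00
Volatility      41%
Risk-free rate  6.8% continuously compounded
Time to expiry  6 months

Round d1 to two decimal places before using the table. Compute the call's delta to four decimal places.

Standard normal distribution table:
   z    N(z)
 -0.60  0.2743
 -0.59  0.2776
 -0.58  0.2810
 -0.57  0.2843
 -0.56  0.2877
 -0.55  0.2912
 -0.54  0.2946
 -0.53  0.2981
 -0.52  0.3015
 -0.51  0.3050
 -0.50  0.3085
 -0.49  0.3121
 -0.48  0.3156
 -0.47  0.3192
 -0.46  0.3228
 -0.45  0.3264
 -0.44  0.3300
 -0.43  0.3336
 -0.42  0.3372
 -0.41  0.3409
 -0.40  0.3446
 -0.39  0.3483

σ√T = 0.41·√0.5 = 0.2899
ln(S/K) + (r + σ²/2)T = ln(40/50) + (0.068 + 0.41²/2)·0.5 = -0.2231 + 0.0760 = -0.1471
d₁ = -0.1471 / 0.2899 = -0.5075 ⇒ -0.51
N(d₁) = N(-0.51) = 0.3050
Δ_call = N(d₁) = 0.3050

0.3050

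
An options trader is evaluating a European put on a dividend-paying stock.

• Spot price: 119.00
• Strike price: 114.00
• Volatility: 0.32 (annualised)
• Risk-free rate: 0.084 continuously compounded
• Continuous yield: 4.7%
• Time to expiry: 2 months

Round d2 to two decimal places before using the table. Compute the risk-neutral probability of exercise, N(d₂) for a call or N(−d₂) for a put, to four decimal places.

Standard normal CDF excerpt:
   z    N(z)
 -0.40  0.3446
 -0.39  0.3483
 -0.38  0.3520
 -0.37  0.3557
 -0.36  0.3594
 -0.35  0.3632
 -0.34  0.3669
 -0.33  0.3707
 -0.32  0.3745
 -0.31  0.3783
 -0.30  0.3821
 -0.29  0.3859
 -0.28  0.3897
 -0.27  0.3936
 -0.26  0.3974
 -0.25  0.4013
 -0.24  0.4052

0.3783

σ√T = 0.32·√0.1667 = 0.1306
d₁ = [ln(119/114) + (0.084 − 0.047 + 0.32²/2)·0.1667] / 0.1306 = [0.0429 + 0.0147] / 0.1306 = 0.4411 which rounds to 0.44
d₂ = d₁ − σ√T = 0.4411 − 0.1306 = 0.3105 which rounds to 0.31
Pr(exercise) under Q = N(−d₂) = N(-0.31) = 0.3783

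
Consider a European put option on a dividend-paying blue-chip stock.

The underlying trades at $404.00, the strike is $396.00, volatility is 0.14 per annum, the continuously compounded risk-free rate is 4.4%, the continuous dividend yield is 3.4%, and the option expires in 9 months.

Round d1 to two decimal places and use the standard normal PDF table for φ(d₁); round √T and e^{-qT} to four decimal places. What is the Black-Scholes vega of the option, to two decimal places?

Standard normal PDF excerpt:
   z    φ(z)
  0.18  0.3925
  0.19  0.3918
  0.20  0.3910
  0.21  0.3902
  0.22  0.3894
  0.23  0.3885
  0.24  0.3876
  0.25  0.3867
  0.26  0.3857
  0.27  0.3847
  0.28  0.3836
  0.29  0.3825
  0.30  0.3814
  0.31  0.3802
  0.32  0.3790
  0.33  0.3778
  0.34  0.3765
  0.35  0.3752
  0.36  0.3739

130.45

σ√T = 0.14·√0.75 = 0.1212
ln(S/K) + (r − q + σ²/2)T = ln(404/396) + (0.044 − 0.034 + 0.14²/2)·0.75 = 0.0200 + 0.0148 = 0.0349
d₁ = 0.0349 / 0.1212 = 0.2874 → 0.29
√T = √0.75 = 0.8660
φ(d₁) = φ(0.29) = 0.3825
exp(−qT) = exp(−0.034·0.75) = 0.9748
vega = S·exp(−qT)·φ(d₁)·√T = 404·0.9748·0.3825·0.8660 = 130.4506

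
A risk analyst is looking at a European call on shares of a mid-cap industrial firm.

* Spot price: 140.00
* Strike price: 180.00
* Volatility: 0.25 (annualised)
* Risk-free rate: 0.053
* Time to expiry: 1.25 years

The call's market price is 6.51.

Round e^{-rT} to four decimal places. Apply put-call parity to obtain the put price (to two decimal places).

exp(−rT) = exp(−0.053·1.25) = 0.9359
Put-call parity: C − P = S − K·e^(−rT) = 140 − 180·0.9359 = 140 − 168.4620 = -28.4620
P = C − (C − P) = 6.51 − (-28.4620) = 34.9720

34.97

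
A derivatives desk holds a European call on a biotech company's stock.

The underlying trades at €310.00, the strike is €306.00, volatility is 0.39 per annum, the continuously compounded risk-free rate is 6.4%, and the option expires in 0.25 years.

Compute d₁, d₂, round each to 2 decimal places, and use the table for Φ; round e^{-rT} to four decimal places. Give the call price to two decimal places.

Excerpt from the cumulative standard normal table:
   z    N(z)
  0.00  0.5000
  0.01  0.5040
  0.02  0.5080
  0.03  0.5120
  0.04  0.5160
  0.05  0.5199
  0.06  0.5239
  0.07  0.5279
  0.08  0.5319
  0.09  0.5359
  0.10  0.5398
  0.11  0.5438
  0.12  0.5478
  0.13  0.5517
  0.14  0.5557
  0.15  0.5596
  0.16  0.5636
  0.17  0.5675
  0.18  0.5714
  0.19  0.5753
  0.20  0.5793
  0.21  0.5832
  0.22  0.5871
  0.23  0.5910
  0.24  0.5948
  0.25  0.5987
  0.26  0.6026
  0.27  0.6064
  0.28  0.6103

€29.04

σ√T = 0.39·√0.25 = 0.1950
ln(S/K) + (r + σ²/2)T = ln(310/306) + (0.064 + 0.39²/2)·0.25 = 0.0130 + 0.0350 = 0.0480
d₁ = 0.0480 / 0.1950 = 0.2462 → 0.25
d₂ = d₁ − σ√T = 0.2462 − 0.1950 = 0.0512 → 0.05
e^(−rT) = e^(−0.064·0.25) = 0.9841
N(d₁) = N(0.25) = 0.5987;  N(d₂) = N(0.05) = 0.5199
C = 310·0.5987 − 306·0.9841·0.5199 = 185.5970 − 156.5599 = 29.0371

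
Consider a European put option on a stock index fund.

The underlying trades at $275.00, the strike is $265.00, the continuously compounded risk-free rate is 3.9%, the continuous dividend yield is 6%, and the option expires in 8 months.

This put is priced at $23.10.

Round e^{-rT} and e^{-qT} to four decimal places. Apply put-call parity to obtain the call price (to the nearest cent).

exp(−qT) = exp(−0.06·0.6667) = 0.9608;  exp(−rT) = exp(−0.039·0.6667) = 0.9743
Put-call parity: C − P = S·e^(−qT) − K·e^(−rT) = 275·0.9608 − 265·0.9743 = 264.2200 − 258.1895 = 6.0305
C = P + (C − P) = 23.10 + (6.0305) = 29.1305

$29.13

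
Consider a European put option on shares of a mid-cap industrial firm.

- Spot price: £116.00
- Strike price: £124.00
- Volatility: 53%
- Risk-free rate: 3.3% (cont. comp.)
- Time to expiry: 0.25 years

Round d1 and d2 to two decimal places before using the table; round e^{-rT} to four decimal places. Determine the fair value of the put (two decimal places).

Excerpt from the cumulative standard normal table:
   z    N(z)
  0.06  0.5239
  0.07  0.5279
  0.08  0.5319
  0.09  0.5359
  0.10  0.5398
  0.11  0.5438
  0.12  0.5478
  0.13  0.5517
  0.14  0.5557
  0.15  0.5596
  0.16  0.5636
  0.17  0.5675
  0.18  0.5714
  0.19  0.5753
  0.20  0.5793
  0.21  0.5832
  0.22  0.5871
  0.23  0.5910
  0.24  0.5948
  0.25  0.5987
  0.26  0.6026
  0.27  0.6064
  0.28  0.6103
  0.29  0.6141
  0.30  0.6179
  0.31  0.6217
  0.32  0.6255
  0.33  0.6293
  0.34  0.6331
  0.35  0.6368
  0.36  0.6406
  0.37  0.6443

T = 0.25;  σ√T = 0.2650
d₁ = [ln(116/124) + (0.033 + 0.53²/2)·0.25] / 0.2650 = [-0.0667 + 0.0434] / 0.2650 = -0.0880 which rounds to -0.09
d₂ = d₁ − σ√T = -0.0880 − 0.2650 = -0.3530 which rounds to -0.35
e^(−rT) = e^(−0.033·0.25) = 0.9918
N(−d₂) = N(0.35) = 0.6368;  N(−d₁) = N(0.09) = 0.5359
P = 124·0.9918·0.6368 − 116·0.5359 = 78.3157 − 62.1644 = 16.1513

£16.15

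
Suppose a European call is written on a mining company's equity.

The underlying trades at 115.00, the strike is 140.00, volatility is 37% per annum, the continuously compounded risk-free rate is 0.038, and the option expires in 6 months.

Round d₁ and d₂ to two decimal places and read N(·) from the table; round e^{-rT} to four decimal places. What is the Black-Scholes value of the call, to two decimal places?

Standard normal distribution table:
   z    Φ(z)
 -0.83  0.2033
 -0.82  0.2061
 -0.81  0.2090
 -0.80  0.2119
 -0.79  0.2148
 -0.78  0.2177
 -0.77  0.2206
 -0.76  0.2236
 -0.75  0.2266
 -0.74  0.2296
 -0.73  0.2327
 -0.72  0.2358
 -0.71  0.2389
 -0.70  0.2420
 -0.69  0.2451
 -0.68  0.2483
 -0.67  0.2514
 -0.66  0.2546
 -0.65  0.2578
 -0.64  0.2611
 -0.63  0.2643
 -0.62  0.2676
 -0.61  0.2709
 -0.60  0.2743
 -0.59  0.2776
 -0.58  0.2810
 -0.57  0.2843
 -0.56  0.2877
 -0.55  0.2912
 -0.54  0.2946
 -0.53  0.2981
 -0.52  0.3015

T = 0.5;  σ√T = 0.2616
d₁ = [ln(115/140) + (0.038 + 0.37²/2)·0.5] / 0.2616 = [-0.1967 + 0.0532] / 0.2616 = -0.5484 which rounds to -0.55
d₂ = d₁ − σ√T = -0.5484 − 0.2616 = -0.8101 which rounds to -0.81
e^(−rT) = e^(−0.038·0.5) = 0.9812
N(d₁) = N(-0.55) = 0.2912;  N(d₂) = N(-0.81) = 0.2090
C = 115·0.2912 − 140·0.9812·0.2090 = 33.4880 − 28.7099 = 4.7781

4.78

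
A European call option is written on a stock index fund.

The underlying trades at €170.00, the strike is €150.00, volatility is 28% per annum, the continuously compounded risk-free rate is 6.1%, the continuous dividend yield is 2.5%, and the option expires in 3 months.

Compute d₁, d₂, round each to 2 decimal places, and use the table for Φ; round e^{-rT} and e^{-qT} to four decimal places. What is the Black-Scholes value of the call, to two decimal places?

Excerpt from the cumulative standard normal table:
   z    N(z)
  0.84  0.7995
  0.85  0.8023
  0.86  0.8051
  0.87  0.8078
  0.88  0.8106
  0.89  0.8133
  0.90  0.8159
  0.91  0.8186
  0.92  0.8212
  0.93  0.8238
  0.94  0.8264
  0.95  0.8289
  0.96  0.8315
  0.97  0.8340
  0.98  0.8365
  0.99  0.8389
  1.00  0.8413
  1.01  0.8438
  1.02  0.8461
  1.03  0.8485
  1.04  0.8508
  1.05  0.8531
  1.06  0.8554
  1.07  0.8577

σ√T = 0.28 × 0.5000 = 0.1400
ln(S/K) + (r − q + σ²/2)T = ln(170/150) + (0.061 − 0.025 + 0.28²/2)·0.25 = 0.1252 + 0.0188 = 0.1440
d₁ = 0.1440 / 0.1400 = 1.0283 ⇒ 1.03
d₂ = d₁ − σ√T = 1.0283 − 0.1400 = 0.8883 ⇒ 0.89
e^(−qT) = e^(−0.025·0.25) = 0.9938;  e^(−rT) = e^(−0.061·0.25) = 0.9849
C = 170·0.9938·N(1.03) − 150·0.9849·N(0.89) = 170·0.9938·0.8485 − 150·0.9849·0.8133 = 143.3507 − 120.1529 = 23.1978

€23.20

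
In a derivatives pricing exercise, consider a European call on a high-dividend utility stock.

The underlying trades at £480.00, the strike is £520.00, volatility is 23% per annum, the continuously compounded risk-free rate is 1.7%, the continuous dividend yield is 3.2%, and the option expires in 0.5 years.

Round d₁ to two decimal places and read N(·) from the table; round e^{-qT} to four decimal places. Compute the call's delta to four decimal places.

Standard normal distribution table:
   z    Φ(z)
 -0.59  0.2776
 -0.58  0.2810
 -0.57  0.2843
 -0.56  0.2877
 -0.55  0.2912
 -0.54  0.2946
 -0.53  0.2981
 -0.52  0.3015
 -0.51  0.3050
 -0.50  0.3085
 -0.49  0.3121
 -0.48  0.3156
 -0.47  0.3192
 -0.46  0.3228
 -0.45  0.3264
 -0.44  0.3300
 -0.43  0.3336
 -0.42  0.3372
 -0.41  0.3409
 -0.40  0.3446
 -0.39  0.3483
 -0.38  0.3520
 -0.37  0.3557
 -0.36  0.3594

0.3177

σ√T = 0.23·√0.5 = 0.1626
ln(S/K) + (r − q + σ²/2)T = ln(480/520) + (0.017 − 0.032 + 0.23²/2)·0.5 = -0.0800 + 0.0057 = -0.0743
d₁ = -0.0743 / 0.1626 = -0.4570 → -0.46
N(d₁) = N(-0.46) = 0.3228
Δ_call = e^(−qT)·N(d₁) = 0.9841·0.3228 = 0.3177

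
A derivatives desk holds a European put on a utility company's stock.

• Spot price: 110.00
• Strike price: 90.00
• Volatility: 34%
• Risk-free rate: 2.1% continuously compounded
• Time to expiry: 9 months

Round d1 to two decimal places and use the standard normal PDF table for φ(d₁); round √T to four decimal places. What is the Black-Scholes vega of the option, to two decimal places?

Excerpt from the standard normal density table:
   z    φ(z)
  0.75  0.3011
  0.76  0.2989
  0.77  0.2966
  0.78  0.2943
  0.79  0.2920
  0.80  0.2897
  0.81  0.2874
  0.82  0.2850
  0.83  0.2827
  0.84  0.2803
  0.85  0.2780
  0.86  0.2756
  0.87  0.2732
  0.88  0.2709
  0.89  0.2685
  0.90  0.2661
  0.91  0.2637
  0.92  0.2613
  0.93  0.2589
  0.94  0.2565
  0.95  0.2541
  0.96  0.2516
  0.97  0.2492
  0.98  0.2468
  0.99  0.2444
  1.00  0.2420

σ√T = 0.34 × 0.8660 = 0.2944
d₁ = [ln(110/90) + (0.021 + 0.34²/2)·0.75] / 0.2944 = [0.2007 + 0.0591] / 0.2944 = 0.8822 ≈ 0.88
√T = √0.75 = 0.8660
φ(d₁) = φ(0.88) = 0.2709
vega = S·φ(d₁)·√T = 110·0.2709·0.8660 = 25.8059

25.81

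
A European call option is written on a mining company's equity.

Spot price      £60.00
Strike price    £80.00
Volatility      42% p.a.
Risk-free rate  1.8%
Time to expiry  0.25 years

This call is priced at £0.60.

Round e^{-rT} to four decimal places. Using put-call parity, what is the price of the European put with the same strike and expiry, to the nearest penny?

exp(−rT) = exp(−0.018·0.25) = 0.9955
Put-call parity: C − P = S − K·e^(−rT) = 60 − 80·0.9955 = 60 − 79.6400 = -19.6400
P = C − (C − P) = 0.60 − (-19.6400) = 20.2400

£20.24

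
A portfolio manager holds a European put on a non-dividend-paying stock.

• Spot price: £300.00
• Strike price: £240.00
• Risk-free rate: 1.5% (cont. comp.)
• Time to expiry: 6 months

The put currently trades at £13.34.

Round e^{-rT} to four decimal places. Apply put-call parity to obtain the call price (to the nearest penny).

£75.14

exp(−rT) = exp(−0.015·0.5) = 0.9925
Put-call parity: C − P = S − K·e^(−rT) = 300 − 240·0.9925 = 300 − 238.2000 = 61.8000
C = P + (C − P) = 13.34 + (61.8000) = 75.1400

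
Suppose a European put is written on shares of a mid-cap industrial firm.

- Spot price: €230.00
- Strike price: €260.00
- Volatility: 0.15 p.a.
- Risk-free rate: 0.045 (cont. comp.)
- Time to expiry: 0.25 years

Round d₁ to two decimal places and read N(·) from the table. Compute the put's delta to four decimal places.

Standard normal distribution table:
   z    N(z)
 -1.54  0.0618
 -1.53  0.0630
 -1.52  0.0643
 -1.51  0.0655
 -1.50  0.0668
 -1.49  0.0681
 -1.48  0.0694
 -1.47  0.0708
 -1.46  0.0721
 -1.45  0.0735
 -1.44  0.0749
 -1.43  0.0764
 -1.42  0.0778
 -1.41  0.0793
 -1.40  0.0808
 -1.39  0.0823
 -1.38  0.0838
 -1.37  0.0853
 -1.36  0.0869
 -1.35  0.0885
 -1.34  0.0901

-0.9265

T = 0.25;  σ√T = 0.0750
ln(S/K) + (r + σ²/2)T = ln(230/260) + (0.045 + 0.15²/2)·0.25 = -0.1226 + 0.0141 = -0.1085
d₁ = -0.1085 / 0.0750 = -1.4472 ≈ -1.45
N(d₁) = N(-1.45) = 0.0735
Δ_put = N(d₁) − 1 = 0.0735 − 1 = -0.9265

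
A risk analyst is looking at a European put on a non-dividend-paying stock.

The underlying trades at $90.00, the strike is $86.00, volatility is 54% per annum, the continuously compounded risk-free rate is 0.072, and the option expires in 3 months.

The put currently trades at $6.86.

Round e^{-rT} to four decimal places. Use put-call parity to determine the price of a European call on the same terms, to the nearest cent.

$12.39

exp(−rT) = exp(−0.072·0.25) = 0.9822
Put-call parity: C − P = S − K·e^(−rT) = 90 − 86·0.9822 = 90 − 84.4692 = 5.5308
C = P + (C − P) = 6.86 + (5.5308) = 12.3908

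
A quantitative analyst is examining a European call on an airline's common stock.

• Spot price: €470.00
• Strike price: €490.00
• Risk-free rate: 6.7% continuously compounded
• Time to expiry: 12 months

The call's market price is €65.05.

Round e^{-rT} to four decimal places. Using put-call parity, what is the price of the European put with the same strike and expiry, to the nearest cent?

e^(−rT) = e^(−0.067·1) = 0.9352
Put-call parity: C − P = S − K·e^(−rT) = 470 − 490·0.9352 = 470 − 458.2480 = 11.7520
P = C − (C − P) = 65.05 − (11.7520) = 53.2980

€53.30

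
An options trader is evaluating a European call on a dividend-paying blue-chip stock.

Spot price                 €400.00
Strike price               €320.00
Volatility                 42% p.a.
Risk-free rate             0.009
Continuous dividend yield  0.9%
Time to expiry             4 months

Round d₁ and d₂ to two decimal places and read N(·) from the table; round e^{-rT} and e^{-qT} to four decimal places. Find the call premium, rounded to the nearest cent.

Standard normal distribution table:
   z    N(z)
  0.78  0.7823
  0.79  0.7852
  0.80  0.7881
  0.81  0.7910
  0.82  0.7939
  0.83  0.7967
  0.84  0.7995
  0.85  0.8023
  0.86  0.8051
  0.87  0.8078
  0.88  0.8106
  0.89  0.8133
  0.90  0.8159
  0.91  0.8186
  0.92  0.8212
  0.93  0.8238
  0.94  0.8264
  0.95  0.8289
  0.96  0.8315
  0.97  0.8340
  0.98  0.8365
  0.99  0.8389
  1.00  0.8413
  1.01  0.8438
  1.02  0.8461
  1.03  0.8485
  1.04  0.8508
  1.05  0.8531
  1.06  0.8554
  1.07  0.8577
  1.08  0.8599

€87.86

T = 0.3333;  σ√T = 0.2425
d₁ = [ln(400/320) + (0.009 − 0.009 + 0.42²/2)·0.3333] / 0.2425 = [0.2231 + 0.0294] / 0.2425 = 1.0415 ≈ 1.04
d₂ = d₁ − σ√T = 1.0415 − 0.2425 = 0.7990 ≈ 0.80
exp(−qT) = exp(−0.009·0.3333) = 0.9970;  exp(−rT) = exp(−0.009·0.3333) = 0.9970
N(d₁) = N(1.04) = 0.8508;  N(d₂) = N(0.80) = 0.7881
C = 400·0.9970·0.8508 − 320·0.9970·0.7881 = 339.2990 − 251.4354 = 87.8636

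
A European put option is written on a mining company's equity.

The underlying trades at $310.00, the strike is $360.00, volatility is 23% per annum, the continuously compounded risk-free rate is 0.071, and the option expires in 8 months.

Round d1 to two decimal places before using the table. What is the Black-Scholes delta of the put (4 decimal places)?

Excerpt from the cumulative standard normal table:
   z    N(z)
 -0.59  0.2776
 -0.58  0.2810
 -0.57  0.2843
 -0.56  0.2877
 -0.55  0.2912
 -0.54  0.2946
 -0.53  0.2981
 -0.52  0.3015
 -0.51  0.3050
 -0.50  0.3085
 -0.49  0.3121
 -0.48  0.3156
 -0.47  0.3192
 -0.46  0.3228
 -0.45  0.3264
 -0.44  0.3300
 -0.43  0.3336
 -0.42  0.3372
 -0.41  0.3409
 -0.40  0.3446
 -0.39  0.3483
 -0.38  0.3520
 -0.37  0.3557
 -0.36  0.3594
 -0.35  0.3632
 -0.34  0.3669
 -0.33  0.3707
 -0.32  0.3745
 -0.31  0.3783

-0.6736

T = 0.6667;  σ√T = 0.1878
d₁ = [ln(310/360) + (0.071 + ½·0.23²)·0.6667] / (σ√T) = (-0.1495 + 0.0650) / 0.1878 = -0.4503 ⇒ -0.45
N(d₁) = N(-0.45) = 0.3264
Δ_put = N(d₁) − 1 = 0.3264 − 1 = -0.6736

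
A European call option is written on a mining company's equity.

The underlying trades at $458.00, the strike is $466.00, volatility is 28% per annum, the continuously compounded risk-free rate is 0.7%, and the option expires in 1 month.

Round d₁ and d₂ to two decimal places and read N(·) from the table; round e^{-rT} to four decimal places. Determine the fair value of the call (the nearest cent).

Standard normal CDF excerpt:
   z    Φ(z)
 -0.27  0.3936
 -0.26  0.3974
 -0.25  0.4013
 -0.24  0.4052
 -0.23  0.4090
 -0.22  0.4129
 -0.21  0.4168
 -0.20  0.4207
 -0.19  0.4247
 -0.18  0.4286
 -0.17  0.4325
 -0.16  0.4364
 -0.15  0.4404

$11.19

T = 0.08333;  σ√T = 0.0808
d₁ = [ln(458/466) + (0.007 + 0.28²/2)·0.08333] / 0.0808 = [-0.0173 + 0.0039] / 0.0808 = -0.1666 ⇒ -0.17
d₂ = d₁ − σ√T = -0.1666 − 0.0808 = -0.2474 ⇒ -0.25
exp(−rT) = exp(−0.007·0.08333) = 0.9994
N(d₁) = N(-0.17) = 0.4325;  N(d₂) = N(-0.25) = 0.4013
C = 458·0.4325 − 466·0.9994·0.4013 = 198.0850 − 186.8936 = 11.1914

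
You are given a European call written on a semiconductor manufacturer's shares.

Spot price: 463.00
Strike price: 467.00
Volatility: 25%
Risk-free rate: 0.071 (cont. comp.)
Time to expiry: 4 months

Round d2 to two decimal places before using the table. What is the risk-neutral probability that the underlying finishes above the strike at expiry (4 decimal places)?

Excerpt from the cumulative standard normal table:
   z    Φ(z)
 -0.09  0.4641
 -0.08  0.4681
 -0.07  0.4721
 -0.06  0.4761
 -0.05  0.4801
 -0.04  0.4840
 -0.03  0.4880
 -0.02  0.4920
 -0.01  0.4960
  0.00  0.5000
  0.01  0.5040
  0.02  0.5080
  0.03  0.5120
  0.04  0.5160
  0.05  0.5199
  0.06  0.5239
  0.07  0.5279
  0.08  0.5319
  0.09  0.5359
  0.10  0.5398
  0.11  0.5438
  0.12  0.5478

0.5120

T = 0.3333;  σ√T = 0.1443
d₁ = [ln(463/467) + (0.071 + 0.25²/2)·0.3333] / 0.1443 = [-0.0086 + 0.0341] / 0.1443 = 0.1765 ⇒ 0.18
d₂ = d₁ − σ√T = 0.1765 − 0.1443 = 0.0322 ⇒ 0.03
Risk-neutral Pr[S_T > K] = N(d₂) = N(0.03) = 0.5120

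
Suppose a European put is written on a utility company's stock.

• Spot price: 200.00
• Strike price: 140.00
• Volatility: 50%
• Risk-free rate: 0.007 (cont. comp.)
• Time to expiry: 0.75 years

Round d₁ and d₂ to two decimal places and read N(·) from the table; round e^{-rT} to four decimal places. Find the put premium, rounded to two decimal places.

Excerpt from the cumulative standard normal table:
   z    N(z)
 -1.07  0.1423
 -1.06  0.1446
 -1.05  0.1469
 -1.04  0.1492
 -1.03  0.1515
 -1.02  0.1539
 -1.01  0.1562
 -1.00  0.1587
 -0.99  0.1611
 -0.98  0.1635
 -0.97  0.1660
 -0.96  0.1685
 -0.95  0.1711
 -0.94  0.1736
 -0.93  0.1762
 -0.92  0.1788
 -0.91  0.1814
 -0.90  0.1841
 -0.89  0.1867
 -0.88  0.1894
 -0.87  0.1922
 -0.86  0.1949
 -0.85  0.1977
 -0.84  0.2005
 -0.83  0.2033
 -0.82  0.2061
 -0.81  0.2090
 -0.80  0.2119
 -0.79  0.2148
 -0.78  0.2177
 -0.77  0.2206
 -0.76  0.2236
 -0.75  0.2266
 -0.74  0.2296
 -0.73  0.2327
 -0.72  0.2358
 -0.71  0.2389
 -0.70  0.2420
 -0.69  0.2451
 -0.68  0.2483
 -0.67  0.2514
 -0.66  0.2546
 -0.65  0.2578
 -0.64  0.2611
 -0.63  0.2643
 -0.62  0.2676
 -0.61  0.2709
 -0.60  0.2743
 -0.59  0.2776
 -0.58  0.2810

7.89

σ√T = 0.5 × 0.8660 = 0.4330
ln(S/K) + (r + σ²/2)T = ln(200/140) + (0.007 + 0.5²/2)·0.75 = 0.3567 + 0.0990 = 0.4557
d₁ = 0.4557 / 0.4330 = 1.0523 → 1.05
d₂ = d₁ − σ√T = 1.0523 − 0.4330 = 0.6193 → 0.62
exp(−rT) = exp(−0.007·0.75) = 0.9948
N(−d₂) = N(-0.62) = 0.2676;  N(−d₁) = N(-1.05) = 0.1469
P = 140·0.9948·0.2676 − 200·0.1469 = 37.2692 − 29.3800 = 7.8892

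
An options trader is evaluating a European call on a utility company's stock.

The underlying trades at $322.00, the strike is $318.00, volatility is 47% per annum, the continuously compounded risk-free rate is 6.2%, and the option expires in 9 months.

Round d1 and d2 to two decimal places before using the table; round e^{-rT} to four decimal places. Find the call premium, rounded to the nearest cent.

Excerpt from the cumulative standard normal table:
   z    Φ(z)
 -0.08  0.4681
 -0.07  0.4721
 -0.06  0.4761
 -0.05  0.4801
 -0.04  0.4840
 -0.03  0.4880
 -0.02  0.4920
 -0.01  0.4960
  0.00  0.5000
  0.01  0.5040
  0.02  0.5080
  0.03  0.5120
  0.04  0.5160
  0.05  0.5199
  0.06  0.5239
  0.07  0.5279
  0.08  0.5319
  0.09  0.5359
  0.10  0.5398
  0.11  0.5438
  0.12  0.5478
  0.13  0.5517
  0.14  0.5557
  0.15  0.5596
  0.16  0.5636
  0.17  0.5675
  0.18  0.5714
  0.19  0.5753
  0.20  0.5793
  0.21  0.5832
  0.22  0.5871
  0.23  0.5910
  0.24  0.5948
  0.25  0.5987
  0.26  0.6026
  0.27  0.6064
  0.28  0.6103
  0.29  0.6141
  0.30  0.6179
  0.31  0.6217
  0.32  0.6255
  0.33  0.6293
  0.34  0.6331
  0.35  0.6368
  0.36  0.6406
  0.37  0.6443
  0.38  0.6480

σ√T = 0.47·√0.75 = 0.4070
d₁ = [ln(322/318) + (0.062 + ½·0.47²)·0.75] / (σ√T) = (0.0125 + 0.1293) / 0.4070 = 0.3485 → 0.35
d₂ = 0.3485 − 0.4070 = -0.0586 → -0.06
exp(−rT) = exp(−0.062·0.75) = 0.9546
C = 322·N(0.35) − 318·0.9546·N(-0.06) = 322·0.6368 − 318·0.9546·0.4761 = 205.0496 − 144.5262 = 60.5234

$60.52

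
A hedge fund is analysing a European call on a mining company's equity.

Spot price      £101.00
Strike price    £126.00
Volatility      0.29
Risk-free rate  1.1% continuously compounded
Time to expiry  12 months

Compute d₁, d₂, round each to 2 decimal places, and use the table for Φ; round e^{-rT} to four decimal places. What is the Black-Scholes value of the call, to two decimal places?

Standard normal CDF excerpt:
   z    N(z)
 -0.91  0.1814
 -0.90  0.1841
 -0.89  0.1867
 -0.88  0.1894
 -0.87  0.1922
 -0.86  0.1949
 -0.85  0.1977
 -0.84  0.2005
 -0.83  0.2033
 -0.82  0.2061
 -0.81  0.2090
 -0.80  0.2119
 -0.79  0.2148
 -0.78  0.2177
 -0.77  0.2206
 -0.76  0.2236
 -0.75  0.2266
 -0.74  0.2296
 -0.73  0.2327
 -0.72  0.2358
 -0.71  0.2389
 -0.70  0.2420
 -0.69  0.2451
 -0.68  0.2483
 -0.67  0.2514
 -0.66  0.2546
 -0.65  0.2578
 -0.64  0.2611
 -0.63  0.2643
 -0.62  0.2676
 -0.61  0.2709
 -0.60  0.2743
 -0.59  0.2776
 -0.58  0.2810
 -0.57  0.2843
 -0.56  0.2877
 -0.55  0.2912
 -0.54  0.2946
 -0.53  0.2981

σ√T = 0.29 × 1.0000 = 0.2900
ln(S/K) + (r + σ²/2)T = ln(101/126) + (0.011 + 0.29²/2)·1 = -0.2212 + 0.0530 = -0.1681
d₁ = -0.1681 / 0.2900 = -0.5797 → -0.58
d₂ = d₁ − σ√T = -0.5797 − 0.2900 = -0.8697 → -0.87
e^(−rT) = e^(−0.011·1) = 0.9891
N(d₁) = N(-0.58) = 0.2810;  N(d₂) = N(-0.87) = 0.1922
C = 101·0.2810 − 126·0.9891·0.1922 = 28.3810 − 23.9532 = 4.4278

£4.43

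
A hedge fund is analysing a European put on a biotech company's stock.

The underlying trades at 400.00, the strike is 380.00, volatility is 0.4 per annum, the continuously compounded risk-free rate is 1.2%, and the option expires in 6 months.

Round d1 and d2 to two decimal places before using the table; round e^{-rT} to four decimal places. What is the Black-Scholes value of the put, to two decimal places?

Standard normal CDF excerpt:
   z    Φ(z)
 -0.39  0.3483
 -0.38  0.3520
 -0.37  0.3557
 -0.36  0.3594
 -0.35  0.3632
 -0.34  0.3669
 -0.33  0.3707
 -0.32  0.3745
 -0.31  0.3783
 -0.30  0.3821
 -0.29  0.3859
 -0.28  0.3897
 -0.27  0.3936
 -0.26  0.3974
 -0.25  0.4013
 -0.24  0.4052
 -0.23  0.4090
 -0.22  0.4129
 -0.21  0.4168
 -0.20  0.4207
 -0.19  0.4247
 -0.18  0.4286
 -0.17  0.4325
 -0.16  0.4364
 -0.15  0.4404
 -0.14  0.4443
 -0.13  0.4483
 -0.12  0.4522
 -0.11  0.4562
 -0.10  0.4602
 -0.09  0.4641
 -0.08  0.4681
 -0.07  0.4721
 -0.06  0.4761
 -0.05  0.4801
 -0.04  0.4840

33.07

σ√T = 0.4 × 0.7071 = 0.2828
d₁ = [ln(400/380) + (0.012 + ½·0.4²)·0.5] / (σ√T) = (0.0513 + 0.0460) / 0.2828 = 0.3440 which rounds to 0.34
d₂ = 0.3440 − 0.2828 = 0.0611 which rounds to 0.06
e^(−rT) = e^(−0.012·0.5) = 0.9940
P = 380·0.9940·N(-0.06) − 400·N(-0.34) = 380·0.9940·0.4761 − 400·0.3669 = 179.8325 − 146.7600 = 33.0725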